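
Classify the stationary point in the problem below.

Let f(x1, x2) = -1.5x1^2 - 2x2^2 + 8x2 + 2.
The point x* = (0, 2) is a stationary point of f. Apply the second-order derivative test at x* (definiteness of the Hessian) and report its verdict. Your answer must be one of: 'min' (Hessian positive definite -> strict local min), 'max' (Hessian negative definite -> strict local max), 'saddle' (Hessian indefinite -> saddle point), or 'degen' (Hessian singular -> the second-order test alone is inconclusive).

Compute the Hessian H = grad^2 f:
  H = [[-3, 0], [0, -4]]
Verify stationarity: grad f(x*) = H x* + g = (0, 0).
Eigenvalues of H: -4, -3.
Both eigenvalues < 0, so H is negative definite -> x* is a strict local max.

max


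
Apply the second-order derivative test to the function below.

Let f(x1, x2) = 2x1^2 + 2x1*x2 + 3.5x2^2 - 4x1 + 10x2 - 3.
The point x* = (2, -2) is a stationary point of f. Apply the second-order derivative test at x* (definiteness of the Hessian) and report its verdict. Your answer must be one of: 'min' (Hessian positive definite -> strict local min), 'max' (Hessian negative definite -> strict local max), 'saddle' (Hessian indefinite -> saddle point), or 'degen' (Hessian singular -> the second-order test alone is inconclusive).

Compute the Hessian H = grad^2 f:
  H = [[4, 2], [2, 7]]
Verify stationarity: grad f(x*) = H x* + g = (0, 0).
Eigenvalues of H: 3, 8.
Both eigenvalues > 0, so H is positive definite -> x* is a strict local min.

min


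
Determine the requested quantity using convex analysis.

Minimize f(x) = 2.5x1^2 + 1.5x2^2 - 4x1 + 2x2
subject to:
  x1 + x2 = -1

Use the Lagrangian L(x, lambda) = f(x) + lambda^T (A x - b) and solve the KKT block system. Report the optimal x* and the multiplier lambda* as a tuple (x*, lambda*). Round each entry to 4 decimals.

Form the Lagrangian:
  L(x, lambda) = (1/2) x^T Q x + c^T x + lambda^T (A x - b)
Stationarity (grad_x L = 0): Q x + c + A^T lambda = 0.
Primal feasibility: A x = b.

This gives the KKT block system:
  [ Q   A^T ] [ x     ]   [-c ]
  [ A    0  ] [ lambda ] = [ b ]

Solving the linear system:
  x*      = (0.375, -1.375)
  lambda* = (2.125)
  f(x*)   = -1.0625

x* = (0.375, -1.375), lambda* = (2.125)


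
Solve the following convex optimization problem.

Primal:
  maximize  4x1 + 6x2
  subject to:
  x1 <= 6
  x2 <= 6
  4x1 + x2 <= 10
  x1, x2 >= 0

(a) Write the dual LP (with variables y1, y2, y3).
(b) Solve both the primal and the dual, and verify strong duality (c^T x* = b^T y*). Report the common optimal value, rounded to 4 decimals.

The standard primal-dual pair for 'max c^T x s.t. A x <= b, x >= 0' is:
  Dual:  min b^T y  s.t.  A^T y >= c,  y >= 0.

So the dual LP is:
  minimize  6y1 + 6y2 + 10y3
  subject to:
    y1 + 4y3 >= 4
    y2 + y3 >= 6
    y1, y2, y3 >= 0

Solving the primal: x* = (1, 6).
  primal value c^T x* = 40.
Solving the dual: y* = (0, 5, 1).
  dual value b^T y* = 40.
Strong duality: c^T x* = b^T y*. Confirmed.

40


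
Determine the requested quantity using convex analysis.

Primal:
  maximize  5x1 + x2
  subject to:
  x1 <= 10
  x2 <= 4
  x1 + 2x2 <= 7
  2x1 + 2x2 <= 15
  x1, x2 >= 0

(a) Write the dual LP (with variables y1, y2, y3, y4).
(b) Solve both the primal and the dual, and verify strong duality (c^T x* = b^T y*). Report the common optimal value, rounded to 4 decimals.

The standard primal-dual pair for 'max c^T x s.t. A x <= b, x >= 0' is:
  Dual:  min b^T y  s.t.  A^T y >= c,  y >= 0.

So the dual LP is:
  minimize  10y1 + 4y2 + 7y3 + 15y4
  subject to:
    y1 + y3 + 2y4 >= 5
    y2 + 2y3 + 2y4 >= 1
    y1, y2, y3, y4 >= 0

Solving the primal: x* = (7, 0).
  primal value c^T x* = 35.
Solving the dual: y* = (0, 0, 5, 0).
  dual value b^T y* = 35.
Strong duality: c^T x* = b^T y*. Confirmed.

35


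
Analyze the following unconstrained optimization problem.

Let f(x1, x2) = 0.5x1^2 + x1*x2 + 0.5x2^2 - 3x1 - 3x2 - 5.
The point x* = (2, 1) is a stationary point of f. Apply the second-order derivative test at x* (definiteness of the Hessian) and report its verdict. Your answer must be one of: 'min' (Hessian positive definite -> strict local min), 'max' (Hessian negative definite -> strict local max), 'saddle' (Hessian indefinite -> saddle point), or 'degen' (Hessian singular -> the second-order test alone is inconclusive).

Compute the Hessian H = grad^2 f:
  H = [[1, 1], [1, 1]]
Verify stationarity: grad f(x*) = H x* + g = (0, 0).
Eigenvalues of H: 0, 2.
H has a zero eigenvalue (singular; positive semidefinite but not definite), so H is neither positive definite, negative definite, nor indefinite. The second-order test alone is inconclusive -> degen.
(Indeed, f is constant along the null direction of H through x*, so x* is not a strict local extremum.)

degen


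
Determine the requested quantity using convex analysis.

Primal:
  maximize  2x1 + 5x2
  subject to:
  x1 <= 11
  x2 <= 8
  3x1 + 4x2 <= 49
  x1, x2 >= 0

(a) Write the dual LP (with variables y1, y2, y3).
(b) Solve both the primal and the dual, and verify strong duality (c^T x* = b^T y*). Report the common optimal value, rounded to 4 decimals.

The standard primal-dual pair for 'max c^T x s.t. A x <= b, x >= 0' is:
  Dual:  min b^T y  s.t.  A^T y >= c,  y >= 0.

So the dual LP is:
  minimize  11y1 + 8y2 + 49y3
  subject to:
    y1 + 3y3 >= 2
    y2 + 4y3 >= 5
    y1, y2, y3 >= 0

Solving the primal: x* = (5.6667, 8).
  primal value c^T x* = 51.3333.
Solving the dual: y* = (0, 2.3333, 0.6667).
  dual value b^T y* = 51.3333.
Strong duality: c^T x* = b^T y*. Confirmed.

51.3333


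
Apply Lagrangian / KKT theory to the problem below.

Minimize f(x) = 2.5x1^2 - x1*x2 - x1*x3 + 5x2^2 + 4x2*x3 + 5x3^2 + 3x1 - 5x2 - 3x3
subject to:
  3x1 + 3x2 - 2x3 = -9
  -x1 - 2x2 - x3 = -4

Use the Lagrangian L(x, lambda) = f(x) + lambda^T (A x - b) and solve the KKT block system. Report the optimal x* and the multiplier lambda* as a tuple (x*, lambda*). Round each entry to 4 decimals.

Form the Lagrangian:
  L(x, lambda) = (1/2) x^T Q x + c^T x + lambda^T (A x - b)
Stationarity (grad_x L = 0): Q x + c + A^T lambda = 0.
Primal feasibility: A x = b.

This gives the KKT block system:
  [ Q   A^T ] [ x     ]   [-c ]
  [ A    0  ] [ lambda ] = [ b ]

Solving the linear system:
  x*      = (-0.7992, 0.428, 3.9432)
  lambda* = (8.8621, 21.2191)
  f(x*)   = 74.1339

x* = (-0.7992, 0.428, 3.9432), lambda* = (8.8621, 21.2191)


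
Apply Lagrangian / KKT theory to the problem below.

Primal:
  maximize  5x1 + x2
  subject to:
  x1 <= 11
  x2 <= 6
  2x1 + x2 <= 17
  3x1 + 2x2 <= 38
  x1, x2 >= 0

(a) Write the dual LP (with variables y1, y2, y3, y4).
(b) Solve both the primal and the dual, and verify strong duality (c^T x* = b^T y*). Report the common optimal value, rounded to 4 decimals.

The standard primal-dual pair for 'max c^T x s.t. A x <= b, x >= 0' is:
  Dual:  min b^T y  s.t.  A^T y >= c,  y >= 0.

So the dual LP is:
  minimize  11y1 + 6y2 + 17y3 + 38y4
  subject to:
    y1 + 2y3 + 3y4 >= 5
    y2 + y3 + 2y4 >= 1
    y1, y2, y3, y4 >= 0

Solving the primal: x* = (8.5, 0).
  primal value c^T x* = 42.5.
Solving the dual: y* = (0, 0, 2.5, 0).
  dual value b^T y* = 42.5.
Strong duality: c^T x* = b^T y*. Confirmed.

42.5


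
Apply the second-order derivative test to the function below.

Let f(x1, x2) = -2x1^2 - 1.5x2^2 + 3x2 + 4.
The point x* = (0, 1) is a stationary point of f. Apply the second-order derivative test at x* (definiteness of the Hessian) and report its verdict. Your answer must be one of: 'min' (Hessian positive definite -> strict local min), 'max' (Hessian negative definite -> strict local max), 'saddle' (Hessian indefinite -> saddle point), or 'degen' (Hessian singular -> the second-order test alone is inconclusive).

Compute the Hessian H = grad^2 f:
  H = [[-4, 0], [0, -3]]
Verify stationarity: grad f(x*) = H x* + g = (0, 0).
Eigenvalues of H: -4, -3.
Both eigenvalues < 0, so H is negative definite -> x* is a strict local max.

max


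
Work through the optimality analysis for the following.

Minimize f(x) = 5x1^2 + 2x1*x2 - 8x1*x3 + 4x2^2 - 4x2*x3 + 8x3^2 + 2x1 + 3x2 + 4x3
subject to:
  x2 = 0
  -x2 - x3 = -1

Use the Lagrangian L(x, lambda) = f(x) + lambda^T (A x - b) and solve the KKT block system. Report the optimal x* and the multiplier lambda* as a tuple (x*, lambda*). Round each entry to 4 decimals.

Form the Lagrangian:
  L(x, lambda) = (1/2) x^T Q x + c^T x + lambda^T (A x - b)
Stationarity (grad_x L = 0): Q x + c + A^T lambda = 0.
Primal feasibility: A x = b.

This gives the KKT block system:
  [ Q   A^T ] [ x     ]   [-c ]
  [ A    0  ] [ lambda ] = [ b ]

Solving the linear system:
  x*      = (0.6, 0, 1)
  lambda* = (15, 15.2)
  f(x*)   = 10.2

x* = (0.6, 0, 1), lambda* = (15, 15.2)


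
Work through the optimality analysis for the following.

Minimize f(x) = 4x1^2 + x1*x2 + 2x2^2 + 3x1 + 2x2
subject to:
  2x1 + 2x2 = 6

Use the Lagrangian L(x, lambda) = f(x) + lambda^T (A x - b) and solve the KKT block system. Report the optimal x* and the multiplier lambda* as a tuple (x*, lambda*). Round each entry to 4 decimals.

Form the Lagrangian:
  L(x, lambda) = (1/2) x^T Q x + c^T x + lambda^T (A x - b)
Stationarity (grad_x L = 0): Q x + c + A^T lambda = 0.
Primal feasibility: A x = b.

This gives the KKT block system:
  [ Q   A^T ] [ x     ]   [-c ]
  [ A    0  ] [ lambda ] = [ b ]

Solving the linear system:
  x*      = (0.8, 2.2)
  lambda* = (-5.8)
  f(x*)   = 20.8

x* = (0.8, 2.2), lambda* = (-5.8)


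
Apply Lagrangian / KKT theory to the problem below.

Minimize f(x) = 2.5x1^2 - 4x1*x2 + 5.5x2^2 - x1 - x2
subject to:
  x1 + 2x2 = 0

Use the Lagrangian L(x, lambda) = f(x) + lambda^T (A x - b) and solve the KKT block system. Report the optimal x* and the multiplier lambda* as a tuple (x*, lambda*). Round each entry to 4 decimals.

Form the Lagrangian:
  L(x, lambda) = (1/2) x^T Q x + c^T x + lambda^T (A x - b)
Stationarity (grad_x L = 0): Q x + c + A^T lambda = 0.
Primal feasibility: A x = b.

This gives the KKT block system:
  [ Q   A^T ] [ x     ]   [-c ]
  [ A    0  ] [ lambda ] = [ b ]

Solving the linear system:
  x*      = (0.0426, -0.0213)
  lambda* = (0.7021)
  f(x*)   = -0.0106

x* = (0.0426, -0.0213), lambda* = (0.7021)


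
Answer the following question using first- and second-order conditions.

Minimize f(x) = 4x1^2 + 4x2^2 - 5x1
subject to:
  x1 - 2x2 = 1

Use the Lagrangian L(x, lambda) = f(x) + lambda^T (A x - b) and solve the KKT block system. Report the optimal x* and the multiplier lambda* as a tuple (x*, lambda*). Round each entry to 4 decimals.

Form the Lagrangian:
  L(x, lambda) = (1/2) x^T Q x + c^T x + lambda^T (A x - b)
Stationarity (grad_x L = 0): Q x + c + A^T lambda = 0.
Primal feasibility: A x = b.

This gives the KKT block system:
  [ Q   A^T ] [ x     ]   [-c ]
  [ A    0  ] [ lambda ] = [ b ]

Solving the linear system:
  x*      = (0.7, -0.15)
  lambda* = (-0.6)
  f(x*)   = -1.45

x* = (0.7, -0.15), lambda* = (-0.6)


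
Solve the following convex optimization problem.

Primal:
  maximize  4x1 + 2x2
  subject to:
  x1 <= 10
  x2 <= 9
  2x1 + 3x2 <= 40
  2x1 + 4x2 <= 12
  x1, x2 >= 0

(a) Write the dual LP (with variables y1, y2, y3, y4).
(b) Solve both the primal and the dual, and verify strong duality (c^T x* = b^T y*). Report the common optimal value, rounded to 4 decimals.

The standard primal-dual pair for 'max c^T x s.t. A x <= b, x >= 0' is:
  Dual:  min b^T y  s.t.  A^T y >= c,  y >= 0.

So the dual LP is:
  minimize  10y1 + 9y2 + 40y3 + 12y4
  subject to:
    y1 + 2y3 + 2y4 >= 4
    y2 + 3y3 + 4y4 >= 2
    y1, y2, y3, y4 >= 0

Solving the primal: x* = (6, 0).
  primal value c^T x* = 24.
Solving the dual: y* = (0, 0, 0, 2).
  dual value b^T y* = 24.
Strong duality: c^T x* = b^T y*. Confirmed.

24


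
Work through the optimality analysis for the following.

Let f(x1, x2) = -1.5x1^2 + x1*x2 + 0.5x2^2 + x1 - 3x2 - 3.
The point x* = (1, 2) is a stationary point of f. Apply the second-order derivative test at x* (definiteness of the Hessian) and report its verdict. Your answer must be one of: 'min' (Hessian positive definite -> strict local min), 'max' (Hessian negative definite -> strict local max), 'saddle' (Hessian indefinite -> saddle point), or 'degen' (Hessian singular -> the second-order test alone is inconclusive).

Compute the Hessian H = grad^2 f:
  H = [[-3, 1], [1, 1]]
Verify stationarity: grad f(x*) = H x* + g = (0, 0).
Eigenvalues of H: -3.2361, 1.2361.
Eigenvalues have mixed signs, so H is indefinite -> x* is a saddle point.

saddle


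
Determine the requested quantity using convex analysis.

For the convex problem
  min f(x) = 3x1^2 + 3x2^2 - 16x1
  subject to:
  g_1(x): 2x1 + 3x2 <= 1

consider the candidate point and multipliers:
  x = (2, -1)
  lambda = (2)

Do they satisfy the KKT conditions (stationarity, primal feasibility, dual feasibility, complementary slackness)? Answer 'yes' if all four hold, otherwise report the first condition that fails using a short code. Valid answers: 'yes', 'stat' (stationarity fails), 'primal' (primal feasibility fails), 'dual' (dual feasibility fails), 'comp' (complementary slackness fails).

Gradient of f: grad f(x) = Q x + c = (-4, -6)
Constraint values g_i(x) = a_i^T x - b_i:
  g_1((2, -1)) = 0
Stationarity residual: grad f(x) + sum_i lambda_i a_i = (0, 0)
  -> stationarity OK
Primal feasibility (all g_i <= 0): OK
Dual feasibility (all lambda_i >= 0): OK
Complementary slackness (lambda_i * g_i(x) = 0 for all i): OK

Verdict: yes, KKT holds.

yes


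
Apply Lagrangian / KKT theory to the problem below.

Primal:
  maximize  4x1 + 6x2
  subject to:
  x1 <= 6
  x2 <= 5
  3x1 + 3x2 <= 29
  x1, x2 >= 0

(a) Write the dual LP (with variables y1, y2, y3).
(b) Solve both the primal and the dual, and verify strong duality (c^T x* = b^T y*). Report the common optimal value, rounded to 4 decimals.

The standard primal-dual pair for 'max c^T x s.t. A x <= b, x >= 0' is:
  Dual:  min b^T y  s.t.  A^T y >= c,  y >= 0.

So the dual LP is:
  minimize  6y1 + 5y2 + 29y3
  subject to:
    y1 + 3y3 >= 4
    y2 + 3y3 >= 6
    y1, y2, y3 >= 0

Solving the primal: x* = (4.6667, 5).
  primal value c^T x* = 48.6667.
Solving the dual: y* = (0, 2, 1.3333).
  dual value b^T y* = 48.6667.
Strong duality: c^T x* = b^T y*. Confirmed.

48.6667


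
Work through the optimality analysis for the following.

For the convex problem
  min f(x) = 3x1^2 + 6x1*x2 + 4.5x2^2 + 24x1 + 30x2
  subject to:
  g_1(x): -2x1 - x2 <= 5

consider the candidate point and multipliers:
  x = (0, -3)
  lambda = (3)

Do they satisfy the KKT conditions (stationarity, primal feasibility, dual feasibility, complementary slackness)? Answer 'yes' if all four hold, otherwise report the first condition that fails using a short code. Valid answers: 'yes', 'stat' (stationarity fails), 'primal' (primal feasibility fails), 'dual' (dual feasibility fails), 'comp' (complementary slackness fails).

Gradient of f: grad f(x) = Q x + c = (6, 3)
Constraint values g_i(x) = a_i^T x - b_i:
  g_1((0, -3)) = -2
Stationarity residual: grad f(x) + sum_i lambda_i a_i = (0, 0)
  -> stationarity OK
Primal feasibility (all g_i <= 0): OK
Dual feasibility (all lambda_i >= 0): OK
Complementary slackness (lambda_i * g_i(x) = 0 for all i): FAILS

Verdict: the first failing condition is complementary_slackness -> comp.

comp


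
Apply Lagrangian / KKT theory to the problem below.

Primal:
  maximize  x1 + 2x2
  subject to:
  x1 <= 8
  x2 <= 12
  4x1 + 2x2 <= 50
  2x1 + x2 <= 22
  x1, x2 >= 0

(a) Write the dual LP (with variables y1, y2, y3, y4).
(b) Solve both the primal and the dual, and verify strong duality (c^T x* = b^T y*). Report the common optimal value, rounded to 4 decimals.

The standard primal-dual pair for 'max c^T x s.t. A x <= b, x >= 0' is:
  Dual:  min b^T y  s.t.  A^T y >= c,  y >= 0.

So the dual LP is:
  minimize  8y1 + 12y2 + 50y3 + 22y4
  subject to:
    y1 + 4y3 + 2y4 >= 1
    y2 + 2y3 + y4 >= 2
    y1, y2, y3, y4 >= 0

Solving the primal: x* = (5, 12).
  primal value c^T x* = 29.
Solving the dual: y* = (0, 1.5, 0, 0.5).
  dual value b^T y* = 29.
Strong duality: c^T x* = b^T y*. Confirmed.

29


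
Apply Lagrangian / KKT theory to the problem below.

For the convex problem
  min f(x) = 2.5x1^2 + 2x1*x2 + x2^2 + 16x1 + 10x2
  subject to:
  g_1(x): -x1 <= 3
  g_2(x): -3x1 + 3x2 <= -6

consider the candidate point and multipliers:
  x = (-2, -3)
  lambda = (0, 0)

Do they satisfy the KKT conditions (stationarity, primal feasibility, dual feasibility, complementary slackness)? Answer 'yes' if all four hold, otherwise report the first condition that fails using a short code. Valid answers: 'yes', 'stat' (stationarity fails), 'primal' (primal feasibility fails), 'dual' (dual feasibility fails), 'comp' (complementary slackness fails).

Gradient of f: grad f(x) = Q x + c = (0, 0)
Constraint values g_i(x) = a_i^T x - b_i:
  g_1((-2, -3)) = -1
  g_2((-2, -3)) = 3
Stationarity residual: grad f(x) + sum_i lambda_i a_i = (0, 0)
  -> stationarity OK
Primal feasibility (all g_i <= 0): FAILS
Dual feasibility (all lambda_i >= 0): OK
Complementary slackness (lambda_i * g_i(x) = 0 for all i): OK

Verdict: the first failing condition is primal_feasibility -> primal.

primal


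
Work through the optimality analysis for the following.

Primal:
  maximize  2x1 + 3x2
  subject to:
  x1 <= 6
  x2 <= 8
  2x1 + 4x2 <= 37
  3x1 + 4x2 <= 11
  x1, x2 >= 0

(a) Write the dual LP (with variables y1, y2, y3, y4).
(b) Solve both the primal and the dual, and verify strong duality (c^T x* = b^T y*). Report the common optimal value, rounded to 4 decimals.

The standard primal-dual pair for 'max c^T x s.t. A x <= b, x >= 0' is:
  Dual:  min b^T y  s.t.  A^T y >= c,  y >= 0.

So the dual LP is:
  minimize  6y1 + 8y2 + 37y3 + 11y4
  subject to:
    y1 + 2y3 + 3y4 >= 2
    y2 + 4y3 + 4y4 >= 3
    y1, y2, y3, y4 >= 0

Solving the primal: x* = (0, 2.75).
  primal value c^T x* = 8.25.
Solving the dual: y* = (0, 0, 0, 0.75).
  dual value b^T y* = 8.25.
Strong duality: c^T x* = b^T y*. Confirmed.

8.25


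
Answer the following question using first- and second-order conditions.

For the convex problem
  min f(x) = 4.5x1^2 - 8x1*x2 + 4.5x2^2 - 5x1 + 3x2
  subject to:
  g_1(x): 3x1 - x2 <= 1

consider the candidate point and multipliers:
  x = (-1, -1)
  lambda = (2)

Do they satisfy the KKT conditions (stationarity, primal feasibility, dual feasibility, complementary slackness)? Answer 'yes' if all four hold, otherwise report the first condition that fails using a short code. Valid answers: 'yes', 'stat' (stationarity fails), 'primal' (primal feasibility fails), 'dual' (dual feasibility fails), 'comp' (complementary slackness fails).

Gradient of f: grad f(x) = Q x + c = (-6, 2)
Constraint values g_i(x) = a_i^T x - b_i:
  g_1((-1, -1)) = -3
Stationarity residual: grad f(x) + sum_i lambda_i a_i = (0, 0)
  -> stationarity OK
Primal feasibility (all g_i <= 0): OK
Dual feasibility (all lambda_i >= 0): OK
Complementary slackness (lambda_i * g_i(x) = 0 for all i): FAILS

Verdict: the first failing condition is complementary_slackness -> comp.

comp


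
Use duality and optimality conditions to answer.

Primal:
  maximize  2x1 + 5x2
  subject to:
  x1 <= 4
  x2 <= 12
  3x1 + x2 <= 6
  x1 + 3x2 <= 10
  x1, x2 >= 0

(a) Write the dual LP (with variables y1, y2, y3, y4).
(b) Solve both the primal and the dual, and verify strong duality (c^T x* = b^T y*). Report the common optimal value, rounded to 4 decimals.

The standard primal-dual pair for 'max c^T x s.t. A x <= b, x >= 0' is:
  Dual:  min b^T y  s.t.  A^T y >= c,  y >= 0.

So the dual LP is:
  minimize  4y1 + 12y2 + 6y3 + 10y4
  subject to:
    y1 + 3y3 + y4 >= 2
    y2 + y3 + 3y4 >= 5
    y1, y2, y3, y4 >= 0

Solving the primal: x* = (1, 3).
  primal value c^T x* = 17.
Solving the dual: y* = (0, 0, 0.125, 1.625).
  dual value b^T y* = 17.
Strong duality: c^T x* = b^T y*. Confirmed.

17


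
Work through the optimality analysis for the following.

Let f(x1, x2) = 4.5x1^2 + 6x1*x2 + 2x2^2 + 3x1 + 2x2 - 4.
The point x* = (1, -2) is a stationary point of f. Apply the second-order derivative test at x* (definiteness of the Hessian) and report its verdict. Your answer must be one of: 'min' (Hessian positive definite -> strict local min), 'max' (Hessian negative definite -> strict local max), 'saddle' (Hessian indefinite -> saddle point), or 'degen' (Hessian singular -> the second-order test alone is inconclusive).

Compute the Hessian H = grad^2 f:
  H = [[9, 6], [6, 4]]
Verify stationarity: grad f(x*) = H x* + g = (0, 0).
Eigenvalues of H: 0, 13.
H has a zero eigenvalue (singular; positive semidefinite but not definite), so H is neither positive definite, negative definite, nor indefinite. The second-order test alone is inconclusive -> degen.
(Indeed, f is constant along the null direction of H through x*, so x* is not a strict local extremum.)

degen


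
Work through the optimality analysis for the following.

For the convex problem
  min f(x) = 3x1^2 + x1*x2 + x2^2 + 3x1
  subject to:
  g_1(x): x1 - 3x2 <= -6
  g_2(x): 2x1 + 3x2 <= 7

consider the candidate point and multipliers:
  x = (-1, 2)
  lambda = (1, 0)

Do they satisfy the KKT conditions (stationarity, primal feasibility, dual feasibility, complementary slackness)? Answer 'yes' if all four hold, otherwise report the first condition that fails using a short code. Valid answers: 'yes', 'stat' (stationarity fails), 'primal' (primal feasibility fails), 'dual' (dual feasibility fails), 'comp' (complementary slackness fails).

Gradient of f: grad f(x) = Q x + c = (-1, 3)
Constraint values g_i(x) = a_i^T x - b_i:
  g_1((-1, 2)) = -1
  g_2((-1, 2)) = -3
Stationarity residual: grad f(x) + sum_i lambda_i a_i = (0, 0)
  -> stationarity OK
Primal feasibility (all g_i <= 0): OK
Dual feasibility (all lambda_i >= 0): OK
Complementary slackness (lambda_i * g_i(x) = 0 for all i): FAILS

Verdict: the first failing condition is complementary_slackness -> comp.

comp


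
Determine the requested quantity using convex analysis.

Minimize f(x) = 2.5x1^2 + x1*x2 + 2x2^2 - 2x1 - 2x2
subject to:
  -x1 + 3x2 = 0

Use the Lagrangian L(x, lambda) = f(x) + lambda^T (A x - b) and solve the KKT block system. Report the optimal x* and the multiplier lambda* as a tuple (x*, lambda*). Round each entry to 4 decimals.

Form the Lagrangian:
  L(x, lambda) = (1/2) x^T Q x + c^T x + lambda^T (A x - b)
Stationarity (grad_x L = 0): Q x + c + A^T lambda = 0.
Primal feasibility: A x = b.

This gives the KKT block system:
  [ Q   A^T ] [ x     ]   [-c ]
  [ A    0  ] [ lambda ] = [ b ]

Solving the linear system:
  x*      = (0.4364, 0.1455)
  lambda* = (0.3273)
  f(x*)   = -0.5818

x* = (0.4364, 0.1455), lambda* = (0.3273)


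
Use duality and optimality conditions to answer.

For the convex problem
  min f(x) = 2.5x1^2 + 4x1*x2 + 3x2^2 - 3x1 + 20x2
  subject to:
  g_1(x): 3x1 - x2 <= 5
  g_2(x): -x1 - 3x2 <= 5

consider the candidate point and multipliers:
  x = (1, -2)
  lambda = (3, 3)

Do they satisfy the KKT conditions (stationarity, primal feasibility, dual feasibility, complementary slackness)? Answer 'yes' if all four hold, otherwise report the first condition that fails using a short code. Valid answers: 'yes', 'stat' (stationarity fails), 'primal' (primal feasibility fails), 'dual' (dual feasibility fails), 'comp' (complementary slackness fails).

Gradient of f: grad f(x) = Q x + c = (-6, 12)
Constraint values g_i(x) = a_i^T x - b_i:
  g_1((1, -2)) = 0
  g_2((1, -2)) = 0
Stationarity residual: grad f(x) + sum_i lambda_i a_i = (0, 0)
  -> stationarity OK
Primal feasibility (all g_i <= 0): OK
Dual feasibility (all lambda_i >= 0): OK
Complementary slackness (lambda_i * g_i(x) = 0 for all i): OK

Verdict: yes, KKT holds.

yes


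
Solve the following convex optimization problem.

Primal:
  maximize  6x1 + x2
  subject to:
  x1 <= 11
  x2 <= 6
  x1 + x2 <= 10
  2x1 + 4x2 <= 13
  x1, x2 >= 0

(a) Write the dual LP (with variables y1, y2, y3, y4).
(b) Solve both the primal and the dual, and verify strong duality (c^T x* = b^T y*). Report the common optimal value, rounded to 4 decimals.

The standard primal-dual pair for 'max c^T x s.t. A x <= b, x >= 0' is:
  Dual:  min b^T y  s.t.  A^T y >= c,  y >= 0.

So the dual LP is:
  minimize  11y1 + 6y2 + 10y3 + 13y4
  subject to:
    y1 + y3 + 2y4 >= 6
    y2 + y3 + 4y4 >= 1
    y1, y2, y3, y4 >= 0

Solving the primal: x* = (6.5, 0).
  primal value c^T x* = 39.
Solving the dual: y* = (0, 0, 0, 3).
  dual value b^T y* = 39.
Strong duality: c^T x* = b^T y*. Confirmed.

39


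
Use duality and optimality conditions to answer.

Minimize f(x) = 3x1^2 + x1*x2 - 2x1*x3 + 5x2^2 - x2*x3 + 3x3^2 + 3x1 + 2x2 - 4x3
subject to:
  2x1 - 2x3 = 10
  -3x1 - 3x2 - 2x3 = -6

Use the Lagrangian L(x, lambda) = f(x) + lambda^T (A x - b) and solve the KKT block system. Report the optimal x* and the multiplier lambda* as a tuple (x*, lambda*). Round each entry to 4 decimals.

Form the Lagrangian:
  L(x, lambda) = (1/2) x^T Q x + c^T x + lambda^T (A x - b)
Stationarity (grad_x L = 0): Q x + c + A^T lambda = 0.
Primal feasibility: A x = b.

This gives the KKT block system:
  [ Q   A^T ] [ x     ]   [-c ]
  [ A    0  ] [ lambda ] = [ b ]

Solving the linear system:
  x*      = (3.3975, -0.3292, -1.6025)
  lambda* = (-11.2764, 1.236)
  f(x*)   = 68.0621

x* = (3.3975, -0.3292, -1.6025), lambda* = (-11.2764, 1.236)


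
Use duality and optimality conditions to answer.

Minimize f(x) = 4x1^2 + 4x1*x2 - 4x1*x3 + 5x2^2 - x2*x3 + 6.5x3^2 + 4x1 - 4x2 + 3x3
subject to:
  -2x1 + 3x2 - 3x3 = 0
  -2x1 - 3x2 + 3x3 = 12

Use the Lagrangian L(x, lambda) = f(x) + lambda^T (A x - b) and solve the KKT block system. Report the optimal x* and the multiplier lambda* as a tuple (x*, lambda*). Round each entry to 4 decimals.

Form the Lagrangian:
  L(x, lambda) = (1/2) x^T Q x + c^T x + lambda^T (A x - b)
Stationarity (grad_x L = 0): Q x + c + A^T lambda = 0.
Primal feasibility: A x = b.

This gives the KKT block system:
  [ Q   A^T ] [ x     ]   [-c ]
  [ A    0  ] [ lambda ] = [ b ]

Solving the linear system:
  x*      = (-3, -1.0952, 0.9048)
  lambda* = (-2.3571, -11.6429)
  f(x*)   = 67.4048

x* = (-3, -1.0952, 0.9048), lambda* = (-2.3571, -11.6429)


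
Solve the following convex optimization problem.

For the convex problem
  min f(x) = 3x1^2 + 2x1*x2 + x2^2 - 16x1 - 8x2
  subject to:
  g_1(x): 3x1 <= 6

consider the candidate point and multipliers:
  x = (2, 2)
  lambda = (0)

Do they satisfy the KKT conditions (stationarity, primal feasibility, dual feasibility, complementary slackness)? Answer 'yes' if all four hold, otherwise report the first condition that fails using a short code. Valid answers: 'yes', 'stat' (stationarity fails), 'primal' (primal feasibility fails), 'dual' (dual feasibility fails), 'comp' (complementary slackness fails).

Gradient of f: grad f(x) = Q x + c = (0, 0)
Constraint values g_i(x) = a_i^T x - b_i:
  g_1((2, 2)) = 0
Stationarity residual: grad f(x) + sum_i lambda_i a_i = (0, 0)
  -> stationarity OK
Primal feasibility (all g_i <= 0): OK
Dual feasibility (all lambda_i >= 0): OK
Complementary slackness (lambda_i * g_i(x) = 0 for all i): OK

Verdict: yes, KKT holds.

yes


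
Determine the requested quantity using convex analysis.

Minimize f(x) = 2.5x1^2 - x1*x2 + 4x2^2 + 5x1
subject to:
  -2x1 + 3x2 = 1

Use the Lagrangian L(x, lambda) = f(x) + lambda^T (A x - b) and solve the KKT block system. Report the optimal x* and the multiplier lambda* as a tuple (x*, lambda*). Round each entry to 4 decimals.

Form the Lagrangian:
  L(x, lambda) = (1/2) x^T Q x + c^T x + lambda^T (A x - b)
Stationarity (grad_x L = 0): Q x + c + A^T lambda = 0.
Primal feasibility: A x = b.

This gives the KKT block system:
  [ Q   A^T ] [ x     ]   [-c ]
  [ A    0  ] [ lambda ] = [ b ]

Solving the linear system:
  x*      = (-0.8923, -0.2615)
  lambda* = (0.4)
  f(x*)   = -2.4308

x* = (-0.8923, -0.2615), lambda* = (0.4)


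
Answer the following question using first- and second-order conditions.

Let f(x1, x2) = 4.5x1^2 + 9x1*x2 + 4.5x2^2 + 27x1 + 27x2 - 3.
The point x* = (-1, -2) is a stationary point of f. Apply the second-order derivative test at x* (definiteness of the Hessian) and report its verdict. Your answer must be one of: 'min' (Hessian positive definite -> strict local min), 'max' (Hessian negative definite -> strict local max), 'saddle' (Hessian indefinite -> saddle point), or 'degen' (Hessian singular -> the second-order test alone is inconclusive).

Compute the Hessian H = grad^2 f:
  H = [[9, 9], [9, 9]]
Verify stationarity: grad f(x*) = H x* + g = (0, 0).
Eigenvalues of H: 0, 18.
H has a zero eigenvalue (singular; positive semidefinite but not definite), so H is neither positive definite, negative definite, nor indefinite. The second-order test alone is inconclusive -> degen.
(Indeed, f is constant along the null direction of H through x*, so x* is not a strict local extremum.)

degen


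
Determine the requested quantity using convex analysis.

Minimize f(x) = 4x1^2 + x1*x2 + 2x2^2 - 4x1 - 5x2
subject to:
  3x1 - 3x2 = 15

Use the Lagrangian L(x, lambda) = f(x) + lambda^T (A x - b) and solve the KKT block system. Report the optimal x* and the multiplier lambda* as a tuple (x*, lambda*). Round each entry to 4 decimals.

Form the Lagrangian:
  L(x, lambda) = (1/2) x^T Q x + c^T x + lambda^T (A x - b)
Stationarity (grad_x L = 0): Q x + c + A^T lambda = 0.
Primal feasibility: A x = b.

This gives the KKT block system:
  [ Q   A^T ] [ x     ]   [-c ]
  [ A    0  ] [ lambda ] = [ b ]

Solving the linear system:
  x*      = (2.4286, -2.5714)
  lambda* = (-4.2857)
  f(x*)   = 33.7143

x* = (2.4286, -2.5714), lambda* = (-4.2857)


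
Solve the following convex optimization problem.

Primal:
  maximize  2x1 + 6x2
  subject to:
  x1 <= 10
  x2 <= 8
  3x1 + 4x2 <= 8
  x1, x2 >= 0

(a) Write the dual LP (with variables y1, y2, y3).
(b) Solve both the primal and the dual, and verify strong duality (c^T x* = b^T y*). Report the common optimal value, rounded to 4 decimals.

The standard primal-dual pair for 'max c^T x s.t. A x <= b, x >= 0' is:
  Dual:  min b^T y  s.t.  A^T y >= c,  y >= 0.

So the dual LP is:
  minimize  10y1 + 8y2 + 8y3
  subject to:
    y1 + 3y3 >= 2
    y2 + 4y3 >= 6
    y1, y2, y3 >= 0

Solving the primal: x* = (0, 2).
  primal value c^T x* = 12.
Solving the dual: y* = (0, 0, 1.5).
  dual value b^T y* = 12.
Strong duality: c^T x* = b^T y*. Confirmed.

12


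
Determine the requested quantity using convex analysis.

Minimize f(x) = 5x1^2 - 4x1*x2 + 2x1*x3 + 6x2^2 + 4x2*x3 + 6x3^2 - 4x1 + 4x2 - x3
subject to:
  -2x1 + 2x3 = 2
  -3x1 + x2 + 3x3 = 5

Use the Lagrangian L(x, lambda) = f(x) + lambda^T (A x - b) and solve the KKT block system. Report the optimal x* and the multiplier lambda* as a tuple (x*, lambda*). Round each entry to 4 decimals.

Form the Lagrangian:
  L(x, lambda) = (1/2) x^T Q x + c^T x + lambda^T (A x - b)
Stationarity (grad_x L = 0): Q x + c + A^T lambda = 0.
Primal feasibility: A x = b.

This gives the KKT block system:
  [ Q   A^T ] [ x     ]   [-c ]
  [ A    0  ] [ lambda ] = [ b ]

Solving the linear system:
  x*      = (-0.3462, 2, 0.6538)
  lambda* = (40.9231, -32)
  f(x*)   = 43.4423

x* = (-0.3462, 2, 0.6538), lambda* = (40.9231, -32)


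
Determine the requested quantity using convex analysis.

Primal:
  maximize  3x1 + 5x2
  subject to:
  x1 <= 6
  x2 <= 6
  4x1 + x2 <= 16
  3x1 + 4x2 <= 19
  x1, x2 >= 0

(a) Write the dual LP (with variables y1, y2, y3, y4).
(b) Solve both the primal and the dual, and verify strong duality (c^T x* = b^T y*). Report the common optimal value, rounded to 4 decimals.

The standard primal-dual pair for 'max c^T x s.t. A x <= b, x >= 0' is:
  Dual:  min b^T y  s.t.  A^T y >= c,  y >= 0.

So the dual LP is:
  minimize  6y1 + 6y2 + 16y3 + 19y4
  subject to:
    y1 + 4y3 + 3y4 >= 3
    y2 + y3 + 4y4 >= 5
    y1, y2, y3, y4 >= 0

Solving the primal: x* = (0, 4.75).
  primal value c^T x* = 23.75.
Solving the dual: y* = (0, 0, 0, 1.25).
  dual value b^T y* = 23.75.
Strong duality: c^T x* = b^T y*. Confirmed.

23.75


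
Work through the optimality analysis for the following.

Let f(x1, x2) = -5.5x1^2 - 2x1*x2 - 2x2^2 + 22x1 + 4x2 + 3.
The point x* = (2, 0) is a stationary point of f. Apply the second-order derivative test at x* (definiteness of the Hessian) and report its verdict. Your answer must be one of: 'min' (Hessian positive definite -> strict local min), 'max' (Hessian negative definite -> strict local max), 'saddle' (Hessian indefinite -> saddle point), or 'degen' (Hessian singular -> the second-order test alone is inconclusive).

Compute the Hessian H = grad^2 f:
  H = [[-11, -2], [-2, -4]]
Verify stationarity: grad f(x*) = H x* + g = (0, 0).
Eigenvalues of H: -11.5311, -3.4689.
Both eigenvalues < 0, so H is negative definite -> x* is a strict local max.

max


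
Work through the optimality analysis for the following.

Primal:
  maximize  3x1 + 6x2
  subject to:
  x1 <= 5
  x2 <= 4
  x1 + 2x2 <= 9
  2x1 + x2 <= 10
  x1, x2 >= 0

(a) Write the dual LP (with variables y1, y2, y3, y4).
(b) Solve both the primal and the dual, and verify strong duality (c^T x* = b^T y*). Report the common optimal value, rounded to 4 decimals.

The standard primal-dual pair for 'max c^T x s.t. A x <= b, x >= 0' is:
  Dual:  min b^T y  s.t.  A^T y >= c,  y >= 0.

So the dual LP is:
  minimize  5y1 + 4y2 + 9y3 + 10y4
  subject to:
    y1 + y3 + 2y4 >= 3
    y2 + 2y3 + y4 >= 6
    y1, y2, y3, y4 >= 0

Solving the primal: x* = (3.6667, 2.6667).
  primal value c^T x* = 27.
Solving the dual: y* = (0, 0, 3, 0).
  dual value b^T y* = 27.
Strong duality: c^T x* = b^T y*. Confirmed.

27


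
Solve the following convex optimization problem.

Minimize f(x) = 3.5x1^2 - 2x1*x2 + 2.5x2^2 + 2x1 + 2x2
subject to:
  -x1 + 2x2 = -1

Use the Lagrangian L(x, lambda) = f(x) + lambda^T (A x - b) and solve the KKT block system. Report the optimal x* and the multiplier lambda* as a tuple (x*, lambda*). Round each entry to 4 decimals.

Form the Lagrangian:
  L(x, lambda) = (1/2) x^T Q x + c^T x + lambda^T (A x - b)
Stationarity (grad_x L = 0): Q x + c + A^T lambda = 0.
Primal feasibility: A x = b.

This gives the KKT block system:
  [ Q   A^T ] [ x     ]   [-c ]
  [ A    0  ] [ lambda ] = [ b ]

Solving the linear system:
  x*      = (-0.44, -0.72)
  lambda* = (0.36)
  f(x*)   = -0.98

x* = (-0.44, -0.72), lambda* = (0.36)


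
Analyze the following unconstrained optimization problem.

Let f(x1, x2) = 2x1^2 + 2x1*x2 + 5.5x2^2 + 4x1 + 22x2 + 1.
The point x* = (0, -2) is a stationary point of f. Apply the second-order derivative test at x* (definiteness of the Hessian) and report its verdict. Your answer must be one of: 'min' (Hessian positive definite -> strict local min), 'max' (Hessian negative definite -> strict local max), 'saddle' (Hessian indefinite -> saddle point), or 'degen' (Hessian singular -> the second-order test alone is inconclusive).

Compute the Hessian H = grad^2 f:
  H = [[4, 2], [2, 11]]
Verify stationarity: grad f(x*) = H x* + g = (0, 0).
Eigenvalues of H: 3.4689, 11.5311.
Both eigenvalues > 0, so H is positive definite -> x* is a strict local min.

min


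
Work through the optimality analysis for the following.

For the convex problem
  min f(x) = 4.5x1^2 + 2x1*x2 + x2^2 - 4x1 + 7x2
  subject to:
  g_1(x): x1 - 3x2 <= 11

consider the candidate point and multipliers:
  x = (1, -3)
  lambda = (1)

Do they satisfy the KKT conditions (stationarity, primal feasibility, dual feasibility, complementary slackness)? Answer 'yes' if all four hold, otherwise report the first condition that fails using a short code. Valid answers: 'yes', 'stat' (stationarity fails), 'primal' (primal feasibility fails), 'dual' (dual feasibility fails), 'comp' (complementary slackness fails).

Gradient of f: grad f(x) = Q x + c = (-1, 3)
Constraint values g_i(x) = a_i^T x - b_i:
  g_1((1, -3)) = -1
Stationarity residual: grad f(x) + sum_i lambda_i a_i = (0, 0)
  -> stationarity OK
Primal feasibility (all g_i <= 0): OK
Dual feasibility (all lambda_i >= 0): OK
Complementary slackness (lambda_i * g_i(x) = 0 for all i): FAILS

Verdict: the first failing condition is complementary_slackness -> comp.

comp


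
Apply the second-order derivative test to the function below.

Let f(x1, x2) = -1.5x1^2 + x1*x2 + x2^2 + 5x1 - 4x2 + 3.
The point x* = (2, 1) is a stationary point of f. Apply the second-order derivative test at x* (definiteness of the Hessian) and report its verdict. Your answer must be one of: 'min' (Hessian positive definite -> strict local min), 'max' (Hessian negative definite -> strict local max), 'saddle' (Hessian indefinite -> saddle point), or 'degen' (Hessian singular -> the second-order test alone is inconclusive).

Compute the Hessian H = grad^2 f:
  H = [[-3, 1], [1, 2]]
Verify stationarity: grad f(x*) = H x* + g = (0, 0).
Eigenvalues of H: -3.1926, 2.1926.
Eigenvalues have mixed signs, so H is indefinite -> x* is a saddle point.

saddle


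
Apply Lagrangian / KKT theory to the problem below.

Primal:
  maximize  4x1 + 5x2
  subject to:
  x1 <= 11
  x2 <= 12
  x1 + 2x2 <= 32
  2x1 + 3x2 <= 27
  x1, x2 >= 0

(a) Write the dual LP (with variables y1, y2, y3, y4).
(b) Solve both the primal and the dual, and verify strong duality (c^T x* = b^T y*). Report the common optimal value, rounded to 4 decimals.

The standard primal-dual pair for 'max c^T x s.t. A x <= b, x >= 0' is:
  Dual:  min b^T y  s.t.  A^T y >= c,  y >= 0.

So the dual LP is:
  minimize  11y1 + 12y2 + 32y3 + 27y4
  subject to:
    y1 + y3 + 2y4 >= 4
    y2 + 2y3 + 3y4 >= 5
    y1, y2, y3, y4 >= 0

Solving the primal: x* = (11, 1.6667).
  primal value c^T x* = 52.3333.
Solving the dual: y* = (0.6667, 0, 0, 1.6667).
  dual value b^T y* = 52.3333.
Strong duality: c^T x* = b^T y*. Confirmed.

52.3333


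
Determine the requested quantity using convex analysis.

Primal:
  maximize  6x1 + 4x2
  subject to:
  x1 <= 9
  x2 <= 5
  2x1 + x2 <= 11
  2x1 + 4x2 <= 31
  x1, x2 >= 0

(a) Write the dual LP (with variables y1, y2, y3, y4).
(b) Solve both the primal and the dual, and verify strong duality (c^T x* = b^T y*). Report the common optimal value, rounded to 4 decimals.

The standard primal-dual pair for 'max c^T x s.t. A x <= b, x >= 0' is:
  Dual:  min b^T y  s.t.  A^T y >= c,  y >= 0.

So the dual LP is:
  minimize  9y1 + 5y2 + 11y3 + 31y4
  subject to:
    y1 + 2y3 + 2y4 >= 6
    y2 + y3 + 4y4 >= 4
    y1, y2, y3, y4 >= 0

Solving the primal: x* = (3, 5).
  primal value c^T x* = 38.
Solving the dual: y* = (0, 1, 3, 0).
  dual value b^T y* = 38.
Strong duality: c^T x* = b^T y*. Confirmed.

38


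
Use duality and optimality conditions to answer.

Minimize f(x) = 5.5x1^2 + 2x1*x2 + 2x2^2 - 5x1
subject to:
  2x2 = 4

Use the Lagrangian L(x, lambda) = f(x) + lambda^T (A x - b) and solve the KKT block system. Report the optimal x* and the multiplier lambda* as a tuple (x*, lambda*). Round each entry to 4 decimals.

Form the Lagrangian:
  L(x, lambda) = (1/2) x^T Q x + c^T x + lambda^T (A x - b)
Stationarity (grad_x L = 0): Q x + c + A^T lambda = 0.
Primal feasibility: A x = b.

This gives the KKT block system:
  [ Q   A^T ] [ x     ]   [-c ]
  [ A    0  ] [ lambda ] = [ b ]

Solving the linear system:
  x*      = (0.0909, 2)
  lambda* = (-4.0909)
  f(x*)   = 7.9545

x* = (0.0909, 2), lambda* = (-4.0909)


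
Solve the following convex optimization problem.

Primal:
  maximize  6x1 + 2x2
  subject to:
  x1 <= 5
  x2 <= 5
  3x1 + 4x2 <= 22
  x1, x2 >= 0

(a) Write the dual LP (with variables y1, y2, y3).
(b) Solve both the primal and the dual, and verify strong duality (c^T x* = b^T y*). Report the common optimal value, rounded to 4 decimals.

The standard primal-dual pair for 'max c^T x s.t. A x <= b, x >= 0' is:
  Dual:  min b^T y  s.t.  A^T y >= c,  y >= 0.

So the dual LP is:
  minimize  5y1 + 5y2 + 22y3
  subject to:
    y1 + 3y3 >= 6
    y2 + 4y3 >= 2
    y1, y2, y3 >= 0

Solving the primal: x* = (5, 1.75).
  primal value c^T x* = 33.5.
Solving the dual: y* = (4.5, 0, 0.5).
  dual value b^T y* = 33.5.
Strong duality: c^T x* = b^T y*. Confirmed.

33.5


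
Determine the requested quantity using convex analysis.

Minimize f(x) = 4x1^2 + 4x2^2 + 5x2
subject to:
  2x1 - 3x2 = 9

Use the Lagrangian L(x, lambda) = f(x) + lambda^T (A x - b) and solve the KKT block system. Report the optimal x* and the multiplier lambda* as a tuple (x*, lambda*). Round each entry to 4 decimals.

Form the Lagrangian:
  L(x, lambda) = (1/2) x^T Q x + c^T x + lambda^T (A x - b)
Stationarity (grad_x L = 0): Q x + c + A^T lambda = 0.
Primal feasibility: A x = b.

This gives the KKT block system:
  [ Q   A^T ] [ x     ]   [-c ]
  [ A    0  ] [ lambda ] = [ b ]

Solving the linear system:
  x*      = (1.0962, -2.2692)
  lambda* = (-4.3846)
  f(x*)   = 14.0577

x* = (1.0962, -2.2692), lambda* = (-4.3846)
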